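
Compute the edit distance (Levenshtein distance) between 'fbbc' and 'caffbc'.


Building DP table for s1='fbbc' (len 4) and s2='caffbc' (len 6):
       c  a  f  f  b  c
    0  1  2  3  4  5  6
  f 1  1  2  2  3  4  5
  b 2  2  2  3  3  3  4
  b 3  3  3  3  4  3  4
  c 4  3  4  4  4  4  3
Edit distance = dp[4][6] = 3

3


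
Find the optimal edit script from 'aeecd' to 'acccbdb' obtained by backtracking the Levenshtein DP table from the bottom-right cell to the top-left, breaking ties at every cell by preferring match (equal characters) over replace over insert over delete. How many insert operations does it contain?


Edit distance = 4. Backtracking from cell (5, 7) with preference match > replace > insert > delete,
then listing the resulting alignment 'aeecd' -> 'acccbdb' left to right:
  Step 1: keep 'a'
  Step 2: replace e->c
  Step 3: replace e->c
  Step 4: keep 'c'
  Step 5: insert 'b' [insertion #1]
  Step 6: keep 'd'
  Step 7: insert 'b' [insertion #2]
Total insertions: 2

2


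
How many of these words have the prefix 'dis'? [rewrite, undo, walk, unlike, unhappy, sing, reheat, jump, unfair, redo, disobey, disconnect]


Checking each word for prefix 'dis':
  'rewrite' -> no (count: 0)
  'undo' -> no (count: 0)
  'walk' -> no (count: 0)
  'unlike' -> no (count: 0)
  'unhappy' -> no (count: 0)
  'sing' -> no (count: 0)
  'reheat' -> no (count: 0)
  'jump' -> no (count: 0)
  'unfair' -> no (count: 0)
  'redo' -> no (count: 0)
  'disobey' -> YES, starts with 'dis' (count: 1)
  'disconnect' -> YES, starts with 'dis' (count: 2)
Total with prefix 'dis': 2

2


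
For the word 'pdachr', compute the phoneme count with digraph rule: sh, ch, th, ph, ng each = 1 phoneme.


Parsing 'pdachr' greedily, digraphs first:
  'p' -> consonant phoneme (phonemes so far: 1)
  'd' -> consonant phoneme (phonemes so far: 2)
  'a' -> vowel phoneme (phonemes so far: 3)
  'ch' -> digraph (1 consonant phoneme) (phonemes so far: 4)
  'r' -> consonant phoneme (phonemes so far: 5)
Total phonemes: 5

5


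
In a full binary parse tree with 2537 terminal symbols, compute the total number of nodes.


Leaf nodes (terminals): 2537
Internal nodes = n - 1 = 2537 - 1 = 2536
Total = leaves + internal = 2537 + 2536 = 5073

5073


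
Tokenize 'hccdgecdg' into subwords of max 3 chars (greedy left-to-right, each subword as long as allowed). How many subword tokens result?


'hccdgecdg' has 9 characters.
Chunking with max size 3:
  Chunk 1: 'hcc' (positions 0-2)
  Chunk 2: 'dge' (positions 3-5)
  Chunk 3: 'cdg' (positions 6-8)
Total chunks: ceil(9 / 3) = 3

3


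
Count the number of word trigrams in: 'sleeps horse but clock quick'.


Word trigrams from [5] words:
  Trigram 1: (sleeps horse but)
  Trigram 2: (horse but clock)
  Trigram 3: (but clock quick)
Total word trigrams: 5 - 2 = 3

3


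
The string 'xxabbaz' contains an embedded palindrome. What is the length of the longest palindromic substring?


Scanning 'xxabbaz' for palindromic substrings.
Substring at positions 2-5: 'abba'.
Check: reverse('abba') = 'abba' -> palindrome confirmed.
Neighbouring characters ('x' / 'z') break symmetry, so it cannot extend further.
No longer palindromic substring exists; longest length = 4

4


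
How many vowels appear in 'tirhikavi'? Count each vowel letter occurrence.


Scanning each character of 'tirhikavi':
  Position 1: 't' -> consonant (running count: 0)
  Position 2: 'i' -> vowel (running count: 1)
  Position 3: 'r' -> consonant (running count: 1)
  Position 4: 'h' -> consonant (running count: 1)
  Position 5: 'i' -> vowel (running count: 2)
  Position 6: 'k' -> consonant (running count: 2)
  Position 7: 'a' -> vowel (running count: 3)
  Position 8: 'v' -> consonant (running count: 3)
  Position 9: 'i' -> vowel (running count: 4)
Total vowels: 4

4


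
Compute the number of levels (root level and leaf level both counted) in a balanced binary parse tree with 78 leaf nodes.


In a balanced binary tree with n leaves the deepest leaf is ceil(log2(n)) edges below the root,
so counting node levels inclusive of root and leaves gives ceil(log2(n)) + 1 levels.
log2(78) = 6.2854
ceil(6.2854) = 7
levels = 7 + 1 = 8

8


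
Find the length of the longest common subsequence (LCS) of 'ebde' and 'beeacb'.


DP table for LCS of 'ebde' and 'beeacb':
       b  e  e  a  c  b
    0  0  0  0  0  0  0
  e 0  0  1  1  1  1  1
  b 0  1  1  1  1  1  2
  d 0  1  1  1  1  1  2
  e 0  1  2  2  2  2  2
LCS: 'eb'
LCS length = 2

2


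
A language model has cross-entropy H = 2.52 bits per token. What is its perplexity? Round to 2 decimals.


Perplexity formula: PP = 2^H
H = 2.52
PP = 2^2.52
Decompose: 2^2.52 = 2^2 * 2^0.52
2^2 = 4, 2^0.52 ~ 1.4339552
PP ~ 4 * 1.4339552 = 5.7358208
Rounded to 2 decimals: 5.74

5.74


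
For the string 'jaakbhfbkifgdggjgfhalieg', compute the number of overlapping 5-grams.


String 'jaakbhfbkifgdggjgfhalieg' has length L = 24.
Number of overlapping n-grams = L - n + 1
Substituting: 24 - 5 + 1 = 20

20


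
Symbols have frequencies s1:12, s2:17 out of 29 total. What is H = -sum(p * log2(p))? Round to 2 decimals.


Computing entropy H = -sum(p_i * log2(p_i)):
  s1: p = 12/29 = 0.4138, -p*log2(p) = 0.5268
  s2: p = 17/29 = 0.5862, -p*log2(p) = 0.4517
H = sum of terms = 0.9785
Rounded to 2 decimals: 0.98

0.98


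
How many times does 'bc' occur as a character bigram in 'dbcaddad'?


Scanning 'dbcaddad' for bigram 'bc':
  Position 0: 'db' -> no
  Position 1: 'bc' -> MATCH
  Position 2: 'ca' -> no
  Position 3: 'ad' -> no
  Position 4: 'dd' -> no
  Position 5: 'da' -> no
  Position 6: 'ad' -> no
Total matches: 1

1


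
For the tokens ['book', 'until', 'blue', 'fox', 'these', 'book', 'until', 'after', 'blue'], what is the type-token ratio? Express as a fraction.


Tokens: 9
Unique types: ('after', 'blue', 'book', 'fox', 'these', 'until') = 6
TTR = 6/9
Simplify: divide both by 3 -> 2/3
TTR = 2/3

2/3


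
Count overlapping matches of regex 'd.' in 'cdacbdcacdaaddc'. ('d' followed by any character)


Pattern: d. means 'd' followed by any character.
Scanning 'cdacbdcacdaaddc' position-by-position:
  Pos 0: window 'cd' -> no
  Pos 1: window 'da' -> MATCH
  Pos 2: window 'ac' -> no
  Pos 3: window 'cb' -> no
  Pos 4: window 'bd' -> no
  Pos 5: window 'dc' -> MATCH
  Pos 6: window 'ca' -> no
  Pos 7: window 'ac' -> no
  Pos 8: window 'cd' -> no
  Pos 9: window 'da' -> MATCH
  Pos 10: window 'aa' -> no
  Pos 11: window 'ad' -> no
  Pos 12: window 'dd' -> MATCH
  Pos 13: window 'dc' -> MATCH
  Pos 14: window 'c' -> no
Total matches: 5

5


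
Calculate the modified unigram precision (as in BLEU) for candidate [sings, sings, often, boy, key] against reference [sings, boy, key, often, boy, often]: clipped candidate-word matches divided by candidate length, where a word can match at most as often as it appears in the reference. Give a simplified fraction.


Reference word counts: {'boy': 2, 'key': 1, 'often': 2, 'sings': 1}
Checking each candidate word (with clipping):
  'sings' -> in reference (ref count 1, used 1/1) -> match (matches: 1)
  'sings' -> ref count 1 already used up (1/1) -> clipped, no match (matches: 1)
  'often' -> in reference (ref count 2, used 1/2) -> match (matches: 2)
  'boy' -> in reference (ref count 2, used 1/2) -> match (matches: 3)
  'key' -> in reference (ref count 1, used 1/1) -> match (matches: 4)
Clipped matches: 4, Candidate length: 5
Precision = 4/5

4/5


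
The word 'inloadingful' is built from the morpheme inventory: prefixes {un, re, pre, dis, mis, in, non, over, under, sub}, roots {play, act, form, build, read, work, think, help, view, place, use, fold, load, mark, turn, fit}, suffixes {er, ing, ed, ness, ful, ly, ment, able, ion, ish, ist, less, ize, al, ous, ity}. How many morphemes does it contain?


Segmenting 'inloadingful' against the inventory:
  'in' -> prefix (morpheme 1)
  'load' -> root (morpheme 2)
  'ing' -> suffix (morpheme 3)
  'ful' -> suffix (morpheme 4)
Total morphemes: 4

4


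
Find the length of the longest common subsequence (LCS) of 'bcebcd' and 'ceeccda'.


DP table for LCS of 'bcebcd' and 'ceeccda':
       c  e  e  c  c  d  a
    0  0  0  0  0  0  0  0
  b 0  0  0  0  0  0  0  0
  c 0  1  1  1  1  1  1  1
  e 0  1  2  2  2  2  2  2
  b 0  1  2  2  2  2  2  2
  c 0  1  2  2  3  3  3  3
  d 0  1  2  2  3  3  4  4
LCS: 'cecd'
LCS length = 4

4


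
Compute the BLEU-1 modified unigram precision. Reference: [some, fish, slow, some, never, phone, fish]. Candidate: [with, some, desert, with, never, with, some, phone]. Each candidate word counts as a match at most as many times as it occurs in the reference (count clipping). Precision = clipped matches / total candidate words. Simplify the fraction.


Reference word counts: {'fish': 2, 'never': 1, 'phone': 1, 'slow': 1, 'some': 2}
Checking each candidate word (with clipping):
  'with' -> not in reference -> no match (matches: 0)
  'some' -> in reference (ref count 2, used 1/2) -> match (matches: 1)
  'desert' -> not in reference -> no match (matches: 1)
  'with' -> not in reference -> no match (matches: 1)
  'never' -> in reference (ref count 1, used 1/1) -> match (matches: 2)
  'with' -> not in reference -> no match (matches: 2)
  'some' -> in reference (ref count 2, used 2/2) -> match (matches: 3)
  'phone' -> in reference (ref count 1, used 1/1) -> match (matches: 4)
Clipped matches: 4, Candidate length: 8
Precision = 4/8 = 1/2

1/2


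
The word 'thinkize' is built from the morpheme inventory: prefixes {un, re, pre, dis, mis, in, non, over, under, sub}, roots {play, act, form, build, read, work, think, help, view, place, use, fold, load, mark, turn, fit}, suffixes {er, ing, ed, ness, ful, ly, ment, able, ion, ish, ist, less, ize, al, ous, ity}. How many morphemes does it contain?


Segmenting 'thinkize' against the inventory:
  'think' -> root (morpheme 1)
  'ize' -> suffix (morpheme 2)
Total morphemes: 2

2


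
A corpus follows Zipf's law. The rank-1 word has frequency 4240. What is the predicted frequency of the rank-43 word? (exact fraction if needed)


Zipf's law: freq(rank) = f1 / rank
f1 = 4240, rank = 43
freq = 4240 / 43
GCD(4240, 43) = 1
Simplified: 4240/43

4240/43


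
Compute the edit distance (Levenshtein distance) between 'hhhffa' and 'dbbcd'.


Building DP table for s1='hhhffa' (len 6) and s2='dbbcd' (len 5):
       d  b  b  c  d
    0  1  2  3  4  5
  h 1  1  2  3  4  5
  h 2  2  2  3  4  5
  h 3  3  3  3  4  5
  f 4  4  4  4  4  5
  f 5  5  5  5  5  5
  a 6  6  6  6  6  6
Edit distance = dp[6][5] = 6

6


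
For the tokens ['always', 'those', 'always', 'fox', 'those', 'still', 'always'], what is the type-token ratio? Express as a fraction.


Tokens: 7
Unique types: ('always', 'fox', 'still', 'those') = 4
TTR = 4/7
Already in lowest terms.

4/7


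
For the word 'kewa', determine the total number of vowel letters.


Scanning each character of 'kewa':
  Position 1: 'k' -> consonant (running count: 0)
  Position 2: 'e' -> vowel (running count: 1)
  Position 3: 'w' -> consonant (running count: 1)
  Position 4: 'a' -> vowel (running count: 2)
Total vowels: 2

2


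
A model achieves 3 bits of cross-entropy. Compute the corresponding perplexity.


Perplexity formula: PP = 2^H
H = 3
PP = 2^3
Steps: 2^1 = 2, 2^2 = 4, 2^3 = 8
PP = 8

8


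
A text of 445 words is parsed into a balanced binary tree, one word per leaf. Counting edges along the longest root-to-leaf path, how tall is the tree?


In a balanced binary tree with n leaves the deepest leaf is ceil(log2(n)) edges below the root.
log2(445) = 8.7977
ceil(8.7977) = 9
height (edges) = 9

9


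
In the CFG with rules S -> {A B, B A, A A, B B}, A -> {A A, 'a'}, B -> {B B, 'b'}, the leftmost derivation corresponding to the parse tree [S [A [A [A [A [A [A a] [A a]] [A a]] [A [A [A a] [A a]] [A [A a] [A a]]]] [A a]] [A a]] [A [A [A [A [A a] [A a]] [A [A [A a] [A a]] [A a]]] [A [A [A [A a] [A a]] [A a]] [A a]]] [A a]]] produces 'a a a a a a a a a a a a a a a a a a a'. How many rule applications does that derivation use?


Every bracketed nonterminal node [X ...] in the tree is produced by exactly one rule application.
Reading the tree off as a leftmost derivation:
  Step 1: S  =>  A A   (applied S -> A A)
  Step 2: A A  =>  A A A   (applied A -> A A)
  Step 3: A A A  =>  A A A A   (applied A -> A A)
  Step 4: A A A A  =>  A A A A A   (applied A -> A A)
  Step 5: A A A A A  =>  A A A A A A   (applied A -> A A)
  Step 6: A A A A A A  =>  A A A A A A A   (applied A -> A A)
  Step 7: A A A A A A A  =>  a A A A A A A   (applied A -> a)
  Step 8: a A A A A A A  =>  a a A A A A A   (applied A -> a)
  Step 9: a a A A A A A  =>  a a a A A A A   (applied A -> a)
  Step 10: a a a A A A A  =>  a a a A A A A A   (applied A -> A A)
  Step 11: a a a A A A A A  =>  a a a A A A A A A   (applied A -> A A)
  Step 12: a a a A A A A A A  =>  a a a a A A A A A   (applied A -> a)
  Step 13: a a a a A A A A A  =>  a a a a a A A A A   (applied A -> a)
  Step 14: a a a a a A A A A  =>  a a a a a A A A A A   (applied A -> A A)
  Step 15: a a a a a A A A A A  =>  a a a a a a A A A A   (applied A -> a)
  Step 16: a a a a a a A A A A  =>  a a a a a a a A A A   (applied A -> a)
  Step 17: a a a a a a a A A A  =>  a a a a a a a a A A   (applied A -> a)
  Step 18: a a a a a a a a A A  =>  a a a a a a a a a A   (applied A -> a)
  Step 19: a a a a a a a a a A  =>  a a a a a a a a a A A   (applied A -> A A)
  Step 20: a a a a a a a a a A A  =>  a a a a a a a a a A A A   (applied A -> A A)
  Step 21: a a a a a a a a a A A A  =>  a a a a a a a a a A A A A   (applied A -> A A)
  Step 22: a a a a a a a a a A A A A  =>  a a a a a a a a a A A A A A   (applied A -> A A)
  Step 23: a a a a a a a a a A A A A A  =>  a a a a a a a a a a A A A A   (applied A -> a)
  Step 24: a a a a a a a a a a A A A A  =>  a a a a a a a a a a a A A A   (applied A -> a)
  Step 25: a a a a a a a a a a a A A A  =>  a a a a a a a a a a a A A A A   (applied A -> A A)
  Step 26: a a a a a a a a a a a A A A A  =>  a a a a a a a a a a a A A A A A   (applied A -> A A)
  Step 27: a a a a a a a a a a a A A A A A  =>  a a a a a a a a a a a a A A A A   (applied A -> a)
  Step 28: a a a a a a a a a a a a A A A A  =>  a a a a a a a a a a a a a A A A   (applied A -> a)
  Step 29: a a a a a a a a a a a a a A A A  =>  a a a a a a a a a a a a a a A A   (applied A -> a)
  Step 30: a a a a a a a a a a a a a a A A  =>  a a a a a a a a a a a a a a A A A   (applied A -> A A)
  Step 31: a a a a a a a a a a a a a a A A A  =>  a a a a a a a a a a a a a a A A A A   (applied A -> A A)
  Step 32: a a a a a a a a a a a a a a A A A A  =>  a a a a a a a a a a a a a a A A A A A   (applied A -> A A)
  Step 33: a a a a a a a a a a a a a a A A A A A  =>  a a a a a a a a a a a a a a a A A A A   (applied A -> a)
  Step 34: a a a a a a a a a a a a a a a A A A A  =>  a a a a a a a a a a a a a a a a A A A   (applied A -> a)
  Step 35: a a a a a a a a a a a a a a a a A A A  =>  a a a a a a a a a a a a a a a a a A A   (applied A -> a)
  Step 36: a a a a a a a a a a a a a a a a a A A  =>  a a a a a a a a a a a a a a a a a a A   (applied A -> a)
  Step 37: a a a a a a a a a a a a a a a a a a A  =>  a a a a a a a a a a a a a a a a a a a   (applied A -> a)
Final yield: a a a a a a a a a a a a a a a a a a a
Total rewrite steps: 37

37


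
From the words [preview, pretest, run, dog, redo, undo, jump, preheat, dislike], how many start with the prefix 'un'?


Checking each word for prefix 'un':
  'preview' -> no (count: 0)
  'pretest' -> no (count: 0)
  'run' -> no (count: 0)
  'dog' -> no (count: 0)
  'redo' -> no (count: 0)
  'undo' -> YES, starts with 'un' (count: 1)
  'jump' -> no (count: 1)
  'preheat' -> no (count: 1)
  'dislike' -> no (count: 1)
Total with prefix 'un': 1

1


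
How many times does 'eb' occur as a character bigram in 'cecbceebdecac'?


Scanning 'cecbceebdecac' for bigram 'eb':
  Position 0: 'ce' -> no
  Position 1: 'ec' -> no
  Position 2: 'cb' -> no
  Position 3: 'bc' -> no
  Position 4: 'ce' -> no
  Position 5: 'ee' -> no
  Position 6: 'eb' -> MATCH
  Position 7: 'bd' -> no
  Position 8: 'de' -> no
  Position 9: 'ec' -> no
  Position 10: 'ca' -> no
  Position 11: 'ac' -> no
Total matches: 1

1


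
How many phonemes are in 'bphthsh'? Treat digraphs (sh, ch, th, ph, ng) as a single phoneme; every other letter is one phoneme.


Parsing 'bphthsh' greedily, digraphs first:
  'b' -> consonant phoneme (phonemes so far: 1)
  'ph' -> digraph (1 consonant phoneme) (phonemes so far: 2)
  'th' -> digraph (1 consonant phoneme) (phonemes so far: 3)
  'sh' -> digraph (1 consonant phoneme) (phonemes so far: 4)
Total phonemes: 4

4


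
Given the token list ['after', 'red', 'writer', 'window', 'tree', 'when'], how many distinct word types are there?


Listing all tokens and tracking unique types:
  Token 1: 'after' -> NEW (unique so far: 1)
  Token 2: 'red' -> NEW (unique so far: 2)
  Token 3: 'writer' -> NEW (unique so far: 3)
  Token 4: 'window' -> NEW (unique so far: 4)
  Token 5: 'tree' -> NEW (unique so far: 5)
  Token 6: 'when' -> NEW (unique so far: 6)
Unique types: ('after', 'red', 'tree', 'when', 'window', 'writer')
Vocabulary size: 6

6


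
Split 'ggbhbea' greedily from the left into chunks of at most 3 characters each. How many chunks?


'ggbhbea' has 7 characters.
Chunking with max size 3:
  Chunk 1: 'ggb' (positions 0-2)
  Chunk 2: 'hbe' (positions 3-5)
  Chunk 3: 'a' (positions 6-6)
Total chunks: ceil(7 / 3) = 3

3


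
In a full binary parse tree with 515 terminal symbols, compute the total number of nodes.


Leaf nodes (terminals): 515
Internal nodes = n - 1 = 515 - 1 = 514
Total = leaves + internal = 515 + 514 = 1029

1029


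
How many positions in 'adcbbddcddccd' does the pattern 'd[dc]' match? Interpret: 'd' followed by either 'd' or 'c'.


Pattern: d[dc] means 'd' followed by either 'd' or 'c'.
Scanning 'adcbbddcddccd' position-by-position:
  Pos 0: window 'ad' -> no
  Pos 1: window 'dc' -> MATCH
  Pos 2: window 'cb' -> no
  Pos 3: window 'bb' -> no
  Pos 4: window 'bd' -> no
  Pos 5: window 'dd' -> MATCH
  Pos 6: window 'dc' -> MATCH
  Pos 7: window 'cd' -> no
  Pos 8: window 'dd' -> MATCH
  Pos 9: window 'dc' -> MATCH
  Pos 10: window 'cc' -> no
  Pos 11: window 'cd' -> no
  Pos 12: window 'd' -> no
Total matches: 5

5


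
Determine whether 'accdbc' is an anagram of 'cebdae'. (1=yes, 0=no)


Sort characters of 'accdbc': 'abcccd'
Sort characters of 'cebdae': 'abcdee'
Sorted forms differ -> they are NOT anagrams
Result: 0

0


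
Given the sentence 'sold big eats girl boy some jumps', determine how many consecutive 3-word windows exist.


Word trigrams from [7] words:
  Trigram 1: (sold big eats)
  Trigram 2: (big eats girl)
  Trigram 3: (eats girl boy)
  Trigram 4: (girl boy some)
  Trigram 5: (boy some jumps)
Total word trigrams: 7 - 2 = 5

5


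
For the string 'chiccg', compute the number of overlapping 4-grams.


String 'chiccg' has length L = 6.
Number of overlapping n-grams = L - n + 1
Substituting: 6 - 4 + 1 = 3

3


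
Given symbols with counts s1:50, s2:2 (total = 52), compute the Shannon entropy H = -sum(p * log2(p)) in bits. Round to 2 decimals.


Computing entropy H = -sum(p_i * log2(p_i)):
  s1: p = 50/52 = 0.9615, -p*log2(p) = 0.0544
  s2: p = 2/52 = 0.0385, -p*log2(p) = 0.1808
H = sum of terms = 0.2352
Rounded to 2 decimals: 0.24

0.24


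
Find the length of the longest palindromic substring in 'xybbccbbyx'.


Scanning 'xybbccbbyx' for palindromic substrings.
Substring at positions 0-9: 'xybbccbbyx'.
Check: reverse('xybbccbbyx') = 'xybbccbbyx' -> palindrome confirmed.
No longer palindromic substring exists; longest length = 10

10


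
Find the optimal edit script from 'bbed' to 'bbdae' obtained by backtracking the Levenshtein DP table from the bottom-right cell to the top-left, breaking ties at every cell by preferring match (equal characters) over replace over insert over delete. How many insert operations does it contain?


Edit distance = 3. Backtracking from cell (4, 5) with preference match > replace > insert > delete,
then listing the resulting alignment 'bbed' -> 'bbdae' left to right:
  Step 1: keep 'b'
  Step 2: keep 'b'
  Step 3: insert 'd' [insertion #1]
  Step 4: replace e->a
  Step 5: replace d->e
Total insertions: 1

1


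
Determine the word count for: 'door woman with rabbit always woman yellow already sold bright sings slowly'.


Counting words by splitting on spaces:
  Word 1: 'door'
  Word 2: 'woman'
  Word 3: 'with'
  Word 4: 'rabbit'
  Word 5: 'always'
  Word 6: 'woman'
  Word 7: 'yellow'
  Word 8: 'already'
  Word 9: 'sold'
  Word 10: 'bright'
  Word 11: 'sings'
  Word 12: 'slowly'
Total words: 12

12


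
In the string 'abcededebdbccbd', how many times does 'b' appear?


Scanning 'abcededebdbccbd' for 'b':
  Position 1: 'b' -> MATCH (count: 1)
  Position 8: 'b' -> MATCH (count: 2)
  Position 10: 'b' -> MATCH (count: 3)
  Position 13: 'b' -> MATCH (count: 4)
Total occurrences of 'b': 4

4


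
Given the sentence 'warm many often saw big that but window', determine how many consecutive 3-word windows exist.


Word trigrams from [8] words:
  Trigram 1: (warm many often)
  Trigram 2: (many often saw)
  Trigram 3: (often saw big)
  Trigram 4: (saw big that)
  Trigram 5: (big that but)
  Trigram 6: (that but window)
Total word trigrams: 8 - 2 = 6

6


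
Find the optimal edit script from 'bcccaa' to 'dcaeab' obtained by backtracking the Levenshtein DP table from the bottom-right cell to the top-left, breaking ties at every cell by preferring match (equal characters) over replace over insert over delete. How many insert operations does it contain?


Edit distance = 4. Backtracking from cell (6, 6) with preference match > replace > insert > delete,
then listing the resulting alignment 'bcccaa' -> 'dcaeab' left to right:
  Step 1: replace b->d
  Step 2: keep 'c'
  Step 3: replace c->a
  Step 4: replace c->e
  Step 5: keep 'a'
  Step 6: replace a->b
Total insertions: 0

0


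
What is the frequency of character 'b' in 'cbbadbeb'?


Scanning 'cbbadbeb' for 'b':
  Position 1: 'b' -> MATCH (count: 1)
  Position 2: 'b' -> MATCH (count: 2)
  Position 5: 'b' -> MATCH (count: 3)
  Position 7: 'b' -> MATCH (count: 4)
Total occurrences of 'b': 4

4


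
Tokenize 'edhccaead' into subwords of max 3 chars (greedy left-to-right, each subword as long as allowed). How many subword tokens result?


'edhccaead' has 9 characters.
Chunking with max size 3:
  Chunk 1: 'edh' (positions 0-2)
  Chunk 2: 'cca' (positions 3-5)
  Chunk 3: 'ead' (positions 6-8)
Total chunks: ceil(9 / 3) = 3

3


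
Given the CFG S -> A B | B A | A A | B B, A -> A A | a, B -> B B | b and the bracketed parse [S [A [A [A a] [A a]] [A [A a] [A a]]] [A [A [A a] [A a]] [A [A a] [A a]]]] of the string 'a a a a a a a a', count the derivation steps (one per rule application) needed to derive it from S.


Every bracketed nonterminal node [X ...] in the tree is produced by exactly one rule application.
Reading the tree off as a leftmost derivation:
  Step 1: S  =>  A A   (applied S -> A A)
  Step 2: A A  =>  A A A   (applied A -> A A)
  Step 3: A A A  =>  A A A A   (applied A -> A A)
  Step 4: A A A A  =>  a A A A   (applied A -> a)
  Step 5: a A A A  =>  a a A A   (applied A -> a)
  Step 6: a a A A  =>  a a A A A   (applied A -> A A)
  Step 7: a a A A A  =>  a a a A A   (applied A -> a)
  Step 8: a a a A A  =>  a a a a A   (applied A -> a)
  Step 9: a a a a A  =>  a a a a A A   (applied A -> A A)
  Step 10: a a a a A A  =>  a a a a A A A   (applied A -> A A)
  Step 11: a a a a A A A  =>  a a a a a A A   (applied A -> a)
  Step 12: a a a a a A A  =>  a a a a a a A   (applied A -> a)
  Step 13: a a a a a a A  =>  a a a a a a A A   (applied A -> A A)
  Step 14: a a a a a a A A  =>  a a a a a a a A   (applied A -> a)
  Step 15: a a a a a a a A  =>  a a a a a a a a   (applied A -> a)
Final yield: a a a a a a a a
Total rewrite steps: 15

15


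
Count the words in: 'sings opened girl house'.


Counting words by splitting on spaces:
  Word 1: 'sings'
  Word 2: 'opened'
  Word 3: 'girl'
  Word 4: 'house'
Total words: 4

4


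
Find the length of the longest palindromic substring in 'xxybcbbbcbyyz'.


Scanning 'xxybcbbbcbyyz' for palindromic substrings.
Substring at positions 2-10: 'ybcbbbcby'.
Check: reverse('ybcbbbcby') = 'ybcbbbcby' -> palindrome confirmed.
Neighbouring characters ('x' / 'y') break symmetry, so it cannot extend further.
No longer palindromic substring exists; longest length = 9

9


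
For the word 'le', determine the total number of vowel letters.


Scanning each character of 'le':
  Position 1: 'l' -> consonant (running count: 0)
  Position 2: 'e' -> vowel (running count: 1)
Total vowels: 1

1


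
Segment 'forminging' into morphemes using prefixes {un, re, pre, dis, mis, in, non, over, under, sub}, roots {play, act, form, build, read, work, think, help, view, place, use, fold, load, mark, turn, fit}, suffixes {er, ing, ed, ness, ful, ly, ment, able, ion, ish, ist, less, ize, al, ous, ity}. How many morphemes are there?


Segmenting 'forminging' against the inventory:
  'form' -> root (morpheme 1)
  'ing' -> suffix (morpheme 2)
  'ing' -> suffix (morpheme 3)
Total morphemes: 3

3


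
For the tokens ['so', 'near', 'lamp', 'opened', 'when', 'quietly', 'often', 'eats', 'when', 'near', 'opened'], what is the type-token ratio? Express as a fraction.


Tokens: 11
Unique types: ('eats', 'lamp', 'near', 'often', 'opened', 'quietly', 'so', 'when') = 8
TTR = 8/11
Already in lowest terms.

8/11


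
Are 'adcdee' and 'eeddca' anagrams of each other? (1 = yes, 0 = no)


Sort characters of 'adcdee': 'acddee'
Sort characters of 'eeddca': 'acddee'
Sorted forms match -> they ARE anagrams
Result: 1

1


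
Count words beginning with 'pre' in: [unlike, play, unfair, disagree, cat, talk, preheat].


Checking each word for prefix 'pre':
  'unlike' -> no (count: 0)
  'play' -> no (count: 0)
  'unfair' -> no (count: 0)
  'disagree' -> no (count: 0)
  'cat' -> no (count: 0)
  'talk' -> no (count: 0)
  'preheat' -> YES, starts with 'pre' (count: 1)
Total with prefix 'pre': 1

1


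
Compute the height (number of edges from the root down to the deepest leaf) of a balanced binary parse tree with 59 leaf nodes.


In a balanced binary tree with n leaves the deepest leaf is ceil(log2(n)) edges below the root.
log2(59) = 5.8826
ceil(5.8826) = 6
height (edges) = 6

6


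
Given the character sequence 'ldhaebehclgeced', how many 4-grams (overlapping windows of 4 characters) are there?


String 'ldhaebehclgeced' has length L = 15.
Number of overlapping n-grams = L - n + 1
Substituting: 15 - 4 + 1 = 12

12


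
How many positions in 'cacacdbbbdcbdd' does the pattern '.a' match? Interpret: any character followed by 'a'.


Pattern: .a means any character followed by 'a'.
Scanning 'cacacdbbbdcbdd' position-by-position:
  Pos 0: window 'ca' -> MATCH
  Pos 1: window 'ac' -> no
  Pos 2: window 'ca' -> MATCH
  Pos 3: window 'ac' -> no
  Pos 4: window 'cd' -> no
  Pos 5: window 'db' -> no
  Pos 6: window 'bb' -> no
  Pos 7: window 'bb' -> no
  Pos 8: window 'bd' -> no
  Pos 9: window 'dc' -> no
  Pos 10: window 'cb' -> no
  Pos 11: window 'bd' -> no
  Pos 12: window 'dd' -> no
  Pos 13: window 'd' -> no
Total matches: 2

2


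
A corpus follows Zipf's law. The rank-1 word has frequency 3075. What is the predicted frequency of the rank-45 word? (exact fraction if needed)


Zipf's law: freq(rank) = f1 / rank
f1 = 3075, rank = 45
freq = 3075 / 45
GCD(3075, 45) = 15
Simplified: 205/3

205/3


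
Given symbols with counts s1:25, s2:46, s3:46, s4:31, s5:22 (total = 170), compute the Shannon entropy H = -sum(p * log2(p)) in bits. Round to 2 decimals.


Computing entropy H = -sum(p_i * log2(p_i)):
  s1: p = 25/170 = 0.1471, -p*log2(p) = 0.4067
  s2: p = 46/170 = 0.2706, -p*log2(p) = 0.5103
  s3: p = 46/170 = 0.2706, -p*log2(p) = 0.5103
  s4: p = 31/170 = 0.1824, -p*log2(p) = 0.4477
  s5: p = 22/170 = 0.1294, -p*log2(p) = 0.3818
H = sum of terms = 2.2568
Rounded to 2 decimals: 2.26

2.26


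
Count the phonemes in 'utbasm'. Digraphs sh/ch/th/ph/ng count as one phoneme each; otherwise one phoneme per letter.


Parsing 'utbasm' greedily, digraphs first:
  'u' -> vowel phoneme (phonemes so far: 1)
  't' -> consonant phoneme (phonemes so far: 2)
  'b' -> consonant phoneme (phonemes so far: 3)
  'a' -> vowel phoneme (phonemes so far: 4)
  's' -> consonant phoneme (phonemes so far: 5)
  'm' -> consonant phoneme (phonemes so far: 6)
Total phonemes: 6

6


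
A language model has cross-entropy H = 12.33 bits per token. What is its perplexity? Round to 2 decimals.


Perplexity formula: PP = 2^H
H = 12.33
PP = 2^12.33
Decompose: 2^12.33 = 2^12 * 2^0.33
2^12 = 4096, 2^0.33 ~ 1.2570134
PP ~ 4096 * 1.2570134 = 5148.7268864
Rounded to 2 decimals: 5148.73

5148.73


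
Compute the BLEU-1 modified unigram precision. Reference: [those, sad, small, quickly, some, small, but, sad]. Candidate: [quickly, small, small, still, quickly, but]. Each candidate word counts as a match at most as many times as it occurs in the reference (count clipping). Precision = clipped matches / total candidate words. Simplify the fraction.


Reference word counts: {'but': 1, 'quickly': 1, 'sad': 2, 'small': 2, 'some': 1, 'those': 1}
Checking each candidate word (with clipping):
  'quickly' -> in reference (ref count 1, used 1/1) -> match (matches: 1)
  'small' -> in reference (ref count 2, used 1/2) -> match (matches: 2)
  'small' -> in reference (ref count 2, used 2/2) -> match (matches: 3)
  'still' -> not in reference -> no match (matches: 3)
  'quickly' -> ref count 1 already used up (1/1) -> clipped, no match (matches: 3)
  'but' -> in reference (ref count 1, used 1/1) -> match (matches: 4)
Clipped matches: 4, Candidate length: 6
Precision = 4/6 = 2/3

2/3


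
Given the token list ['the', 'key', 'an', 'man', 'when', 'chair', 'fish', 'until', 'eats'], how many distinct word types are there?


Listing all tokens and tracking unique types:
  Token 1: 'the' -> NEW (unique so far: 1)
  Token 2: 'key' -> NEW (unique so far: 2)
  Token 3: 'an' -> NEW (unique so far: 3)
  Token 4: 'man' -> NEW (unique so far: 4)
  Token 5: 'when' -> NEW (unique so far: 5)
  Token 6: 'chair' -> NEW (unique so far: 6)
  Token 7: 'fish' -> NEW (unique so far: 7)
  Token 8: 'until' -> NEW (unique so far: 8)
  Token 9: 'eats' -> NEW (unique so far: 9)
Unique types: ('an', 'chair', 'eats', 'fish', 'key', 'man', 'the', 'until', 'when')
Vocabulary size: 9

9


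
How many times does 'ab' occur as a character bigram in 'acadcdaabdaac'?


Scanning 'acadcdaabdaac' for bigram 'ab':
  Position 0: 'ac' -> no
  Position 1: 'ca' -> no
  Position 2: 'ad' -> no
  Position 3: 'dc' -> no
  Position 4: 'cd' -> no
  Position 5: 'da' -> no
  Position 6: 'aa' -> no
  Position 7: 'ab' -> MATCH
  Position 8: 'bd' -> no
  Position 9: 'da' -> no
  Position 10: 'aa' -> no
  Position 11: 'ac' -> no
Total matches: 1

1


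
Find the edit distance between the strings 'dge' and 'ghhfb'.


Building DP table for s1='dge' (len 3) and s2='ghhfb' (len 5):
       g  h  h  f  b
    0  1  2  3  4  5
  d 1  1  2  3  4  5
  g 2  1  2  3  4  5
  e 3  2  2  3  4  5
Edit distance = dp[3][5] = 5

5


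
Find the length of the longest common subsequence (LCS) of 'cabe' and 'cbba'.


DP table for LCS of 'cabe' and 'cbba':
       c  b  b  a
    0  0  0  0  0
  c 0  1  1  1  1
  a 0  1  1  1  2
  b 0  1  2  2  2
  e 0  1  2  2  2
LCS: 'ca'
LCS length = 2

2


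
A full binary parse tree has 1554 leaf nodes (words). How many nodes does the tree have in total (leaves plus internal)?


Leaf nodes (terminals): 1554
Internal nodes = n - 1 = 1554 - 1 = 1553
Total = leaves + internal = 1554 + 1553 = 3107

3107


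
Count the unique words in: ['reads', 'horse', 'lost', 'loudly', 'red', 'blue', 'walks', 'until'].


Listing all tokens and tracking unique types:
  Token 1: 'reads' -> NEW (unique so far: 1)
  Token 2: 'horse' -> NEW (unique so far: 2)
  Token 3: 'lost' -> NEW (unique so far: 3)
  Token 4: 'loudly' -> NEW (unique so far: 4)
  Token 5: 'red' -> NEW (unique so far: 5)
  Token 6: 'blue' -> NEW (unique so far: 6)
  Token 7: 'walks' -> NEW (unique so far: 7)
  Token 8: 'until' -> NEW (unique so far: 8)
Unique types: ('blue', 'horse', 'lost', 'loudly', 'reads', 'red', 'until', 'walks')
Vocabulary size: 8

8


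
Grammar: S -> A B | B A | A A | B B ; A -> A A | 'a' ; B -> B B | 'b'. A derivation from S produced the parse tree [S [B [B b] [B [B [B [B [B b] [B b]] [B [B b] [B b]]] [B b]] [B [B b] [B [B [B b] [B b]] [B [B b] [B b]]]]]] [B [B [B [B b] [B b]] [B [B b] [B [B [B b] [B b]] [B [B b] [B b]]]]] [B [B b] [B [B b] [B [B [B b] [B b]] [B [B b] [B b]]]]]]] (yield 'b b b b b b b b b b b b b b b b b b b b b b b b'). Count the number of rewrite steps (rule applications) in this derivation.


Every bracketed nonterminal node [X ...] in the tree is produced by exactly one rule application.
Reading the tree off as a leftmost derivation:
  Step 1: S  =>  B B   (applied S -> B B)
  Step 2: B B  =>  B B B   (applied B -> B B)
  Step 3: B B B  =>  b B B   (applied B -> b)
  Step 4: b B B  =>  b B B B   (applied B -> B B)
  Step 5: b B B B  =>  b B B B B   (applied B -> B B)
  Step 6: b B B B B  =>  b B B B B B   (applied B -> B B)
  Step 7: b B B B B B  =>  b B B B B B B   (applied B -> B B)
  Step 8: b B B B B B B  =>  b b B B B B B   (applied B -> b)
  Step 9: b b B B B B B  =>  b b b B B B B   (applied B -> b)
  Step 10: b b b B B B B  =>  b b b B B B B B   (applied B -> B B)
  Step 11: b b b B B B B B  =>  b b b b B B B B   (applied B -> b)
  Step 12: b b b b B B B B  =>  b b b b b B B B   (applied B -> b)
  Step 13: b b b b b B B B  =>  b b b b b b B B   (applied B -> b)
  Step 14: b b b b b b B B  =>  b b b b b b B B B   (applied B -> B B)
  Step 15: b b b b b b B B B  =>  b b b b b b b B B   (applied B -> b)
  Step 16: b b b b b b b B B  =>  b b b b b b b B B B   (applied B -> B B)
  Step 17: b b b b b b b B B B  =>  b b b b b b b B B B B   (applied B -> B B)
  Step 18: b b b b b b b B B B B  =>  b b b b b b b b B B B   (applied B -> b)
  Step 19: b b b b b b b b B B B  =>  b b b b b b b b b B B   (applied B -> b)
  Step 20: b b b b b b b b b B B  =>  b b b b b b b b b B B B   (applied B -> B B)
  Step 21: b b b b b b b b b B B B  =>  b b b b b b b b b b B B   (applied B -> b)
  Step 22: b b b b b b b b b b B B  =>  b b b b b b b b b b b B   (applied B -> b)
  Step 23: b b b b b b b b b b b B  =>  b b b b b b b b b b b B B   (applied B -> B B)
  Step 24: b b b b b b b b b b b B B  =>  b b b b b b b b b b b B B B   (applied B -> B B)
  Step 25: b b b b b b b b b b b B B B  =>  b b b b b b b b b b b B B B B   (applied B -> B B)
  Step 26: b b b b b b b b b b b B B B B  =>  b b b b b b b b b b b b B B B   (applied B -> b)
  Step 27: b b b b b b b b b b b b B B B  =>  b b b b b b b b b b b b b B B   (applied B -> b)
  Step 28: b b b b b b b b b b b b b B B  =>  b b b b b b b b b b b b b B B B   (applied B -> B B)
  Step 29: b b b b b b b b b b b b b B B B  =>  b b b b b b b b b b b b b b B B   (applied B -> b)
  Step 30: b b b b b b b b b b b b b b B B  =>  b b b b b b b b b b b b b b B B B   (applied B -> B B)
  Step 31: b b b b b b b b b b b b b b B B B  =>  b b b b b b b b b b b b b b B B B B   (applied B -> B B)
  Step 32: b b b b b b b b b b b b b b B B B B  =>  b b b b b b b b b b b b b b b B B B   (applied B -> b)
  Step 33: b b b b b b b b b b b b b b b B B B  =>  b b b b b b b b b b b b b b b b B B   (applied B -> b)
  Step 34: b b b b b b b b b b b b b b b b B B  =>  b b b b b b b b b b b b b b b b B B B   (applied B -> B B)
  Step 35: b b b b b b b b b b b b b b b b B B B  =>  b b b b b b b b b b b b b b b b b B B   (applied B -> b)
  Step 36: b b b b b b b b b b b b b b b b b B B  =>  b b b b b b b b b b b b b b b b b b B   (applied B -> b)
  Step 37: b b b b b b b b b b b b b b b b b b B  =>  b b b b b b b b b b b b b b b b b b B B   (applied B -> B B)
  Step 38: b b b b b b b b b b b b b b b b b b B B  =>  b b b b b b b b b b b b b b b b b b b B   (applied B -> b)
  Step 39: b b b b b b b b b b b b b b b b b b b B  =>  b b b b b b b b b b b b b b b b b b b B B   (applied B -> B B)
  Step 40: b b b b b b b b b b b b b b b b b b b B B  =>  b b b b b b b b b b b b b b b b b b b b B   (applied B -> b)
  Step 41: b b b b b b b b b b b b b b b b b b b b B  =>  b b b b b b b b b b b b b b b b b b b b B B   (applied B -> B B)
  Step 42: b b b b b b b b b b b b b b b b b b b b B B  =>  b b b b b b b b b b b b b b b b b b b b B B B   (applied B -> B B)
  Step 43: b b b b b b b b b b b b b b b b b b b b B B B  =>  b b b b b b b b b b b b b b b b b b b b b B B   (applied B -> b)
  Step 44: b b b b b b b b b b b b b b b b b b b b b B B  =>  b b b b b b b b b b b b b b b b b b b b b b B   (applied B -> b)
  Step 45: b b b b b b b b b b b b b b b b b b b b b b B  =>  b b b b b b b b b b b b b b b b b b b b b b B B   (applied B -> B B)
  Step 46: b b b b b b b b b b b b b b b b b b b b b b B B  =>  b b b b b b b b b b b b b b b b b b b b b b b B   (applied B -> b)
  Step 47: b b b b b b b b b b b b b b b b b b b b b b b B  =>  b b b b b b b b b b b b b b b b b b b b b b b b   (applied B -> b)
Final yield: b b b b b b b b b b b b b b b b b b b b b b b b
Total rewrite steps: 47

47


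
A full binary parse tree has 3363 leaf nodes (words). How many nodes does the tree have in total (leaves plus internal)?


Leaf nodes (terminals): 3363
Internal nodes = n - 1 = 3363 - 1 = 3362
Total = leaves + internal = 3363 + 3362 = 6725

6725


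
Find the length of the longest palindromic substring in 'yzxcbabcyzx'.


Scanning 'yzxcbabcyzx' for palindromic substrings.
Substring at positions 3-7: 'cbabc'.
Check: reverse('cbabc') = 'cbabc' -> palindrome confirmed.
Neighbouring characters ('x' / 'y') break symmetry, so it cannot extend further.
No longer palindromic substring exists; longest length = 5

5


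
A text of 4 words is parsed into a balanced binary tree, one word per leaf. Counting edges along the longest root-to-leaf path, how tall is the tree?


In a balanced binary tree with n leaves the deepest leaf is ceil(log2(n)) edges below the root.
log2(4) = 2.0000
ceil(2.0000) = 2
height (edges) = 2

2


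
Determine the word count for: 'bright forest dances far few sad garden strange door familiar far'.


Counting words by splitting on spaces:
  Word 1: 'bright'
  Word 2: 'forest'
  Word 3: 'dances'
  Word 4: 'far'
  Word 5: 'few'
  Word 6: 'sad'
  Word 7: 'garden'
  Word 8: 'strange'
  Word 9: 'door'
  Word 10: 'familiar'
  Word 11: 'far'
Total words: 11

11


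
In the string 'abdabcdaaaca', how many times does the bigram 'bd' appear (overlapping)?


Scanning 'abdabcdaaaca' for bigram 'bd':
  Position 0: 'ab' -> no
  Position 1: 'bd' -> MATCH
  Position 2: 'da' -> no
  Position 3: 'ab' -> no
  Position 4: 'bc' -> no
  Position 5: 'cd' -> no
  Position 6: 'da' -> no
  Position 7: 'aa' -> no
  Position 8: 'aa' -> no
  Position 9: 'ac' -> no
  Position 10: 'ca' -> no
Total matches: 1

1


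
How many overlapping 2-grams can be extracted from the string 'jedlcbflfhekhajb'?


String 'jedlcbflfhekhajb' has length L = 16.
Number of overlapping n-grams = L - n + 1
Substituting: 16 - 2 + 1 = 15

15


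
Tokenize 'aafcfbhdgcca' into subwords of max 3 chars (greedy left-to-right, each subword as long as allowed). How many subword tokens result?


'aafcfbhdgcca' has 12 characters.
Chunking with max size 3:
  Chunk 1: 'aaf' (positions 0-2)
  Chunk 2: 'cfb' (positions 3-5)
  Chunk 3: 'hdg' (positions 6-8)
  Chunk 4: 'cca' (positions 9-11)
Total chunks: ceil(12 / 3) = 4

4


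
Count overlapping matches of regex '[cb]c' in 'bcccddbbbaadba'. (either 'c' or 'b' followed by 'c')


Pattern: [cb]c means either 'c' or 'b' followed by 'c'.
Scanning 'bcccddbbbaadba' position-by-position:
  Pos 0: window 'bc' -> MATCH
  Pos 1: window 'cc' -> MATCH
  Pos 2: window 'cc' -> MATCH
  Pos 3: window 'cd' -> no
  Pos 4: window 'dd' -> no
  Pos 5: window 'db' -> no
  Pos 6: window 'bb' -> no
  Pos 7: window 'bb' -> no
  Pos 8: window 'ba' -> no
  Pos 9: window 'aa' -> no
  Pos 10: window 'ad' -> no
  Pos 11: window 'db' -> no
  Pos 12: window 'ba' -> no
  Pos 13: window 'a' -> no
Total matches: 3

3
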